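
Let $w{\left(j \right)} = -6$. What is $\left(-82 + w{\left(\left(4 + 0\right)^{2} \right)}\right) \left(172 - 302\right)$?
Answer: $11440$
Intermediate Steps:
$\left(-82 + w{\left(\left(4 + 0\right)^{2} \right)}\right) \left(172 - 302\right) = \left(-82 - 6\right) \left(172 - 302\right) = \left(-88\right) \left(-130\right) = 11440$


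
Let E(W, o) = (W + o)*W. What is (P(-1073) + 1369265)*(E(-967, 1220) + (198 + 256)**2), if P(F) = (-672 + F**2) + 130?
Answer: -97110203820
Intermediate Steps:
P(F) = -542 + F**2
E(W, o) = W*(W + o)
(P(-1073) + 1369265)*(E(-967, 1220) + (198 + 256)**2) = ((-542 + (-1073)**2) + 1369265)*(-967*(-967 + 1220) + (198 + 256)**2) = ((-542 + 1151329) + 1369265)*(-967*253 + 454**2) = (1150787 + 1369265)*(-244651 + 206116) = 2520052*(-38535) = -97110203820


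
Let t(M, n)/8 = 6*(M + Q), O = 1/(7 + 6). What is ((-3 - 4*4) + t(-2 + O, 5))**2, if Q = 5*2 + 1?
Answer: 29343889/169 ≈ 1.7363e+5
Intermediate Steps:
O = 1/13 ≈ 0.076923
Q = 11 (Q = 10 + 1 = 11)
t(M, n) = 528 + 48*M (t(M, n) = 8*(6*(M + 11)) = 8*(6*(11 + M)) = 8*(66 + 6*M) = 528 + 48*M)
((-3 - 4*4) + t(-2 + O, 5))**2 = ((-3 - 4*4) + (528 + 48*(-2 + 1/13)))**2 = ((-3 - 16) + (528 + 48*(-25/13)))**2 = (-19 + (528 - 1200/13))**2 = (-19 + 5664/13)**2 = (5417/13)**2 = 29343889/169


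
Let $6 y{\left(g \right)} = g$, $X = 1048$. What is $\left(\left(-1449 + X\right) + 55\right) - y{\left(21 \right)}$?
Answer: $- \frac{699}{2} \approx -349.5$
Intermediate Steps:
$y{\left(g \right)} = \frac{g}{6}$
$\left(\left(-1449 + X\right) + 55\right) - y{\left(21 \right)} = \left(\left(-1449 + 1048\right) + 55\right) - \frac{1}{6} \cdot 21 = \left(-401 + 55\right) - \frac{7}{2} = -346 - \frac{7}{2} = - \frac{699}{2}$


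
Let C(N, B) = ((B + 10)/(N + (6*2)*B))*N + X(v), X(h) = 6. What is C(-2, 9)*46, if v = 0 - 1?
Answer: 13754/53 ≈ 259.51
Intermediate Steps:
v = -1
C(N, B) = 6 + N*(10 + B)/(N + 12*B) (C(N, B) = ((B + 10)/(N + (6*2)*B))*N + 6 = ((10 + B)/(N + 12*B))*N + 6 = N*(10 + B)/(N + 12*B) + 6 = 6 + N*(10 + B)/(N + 12*B))
C(-2, 9)*46 = ((16*(-2) + 72*9 + 9*(-2))/(-2 + 12*9))*46 = ((-32 + 648 - 18)/(-2 + 108))*46 = (598/106)*46 = ((1/106)*598)*46 = (299/53)*46 = 13754/53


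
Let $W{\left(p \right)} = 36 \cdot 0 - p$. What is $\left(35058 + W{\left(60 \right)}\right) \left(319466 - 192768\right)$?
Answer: $4434176604$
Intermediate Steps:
$W{\left(p \right)} = - p$ ($W{\left(p \right)} = 0 - p = - p$)
$\left(35058 + W{\left(60 \right)}\right) \left(319466 - 192768\right) = \left(35058 - 60\right) \left(319466 - 192768\right) = \left(35058 - 60\right) 126698 = 34998 \cdot 126698 = 4434176604$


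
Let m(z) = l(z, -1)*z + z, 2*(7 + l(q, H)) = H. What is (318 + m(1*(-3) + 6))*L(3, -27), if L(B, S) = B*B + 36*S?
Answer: -574911/2 ≈ -2.8746e+5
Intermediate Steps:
l(q, H) = -7 + H/2
m(z) = -13*z/2 (m(z) = (-7 + (½)*(-1))*z + z = (-7 - ½)*z + z = -15*z/2 + z = -13*z/2)
L(B, S) = B² + 36*S
(318 + m(1*(-3) + 6))*L(3, -27) = (318 - 13*(1*(-3) + 6)/2)*(3² + 36*(-27)) = (318 - 13*(-3 + 6)/2)*(9 - 972) = (318 - 13/2*3)*(-963) = (318 - 39/2)*(-963) = (597/2)*(-963) = -574911/2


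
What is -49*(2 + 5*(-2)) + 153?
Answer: 545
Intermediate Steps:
-49*(2 + 5*(-2)) + 153 = -49*(2 - 10) + 153 = -49*(-8) + 153 = 392 + 153 = 545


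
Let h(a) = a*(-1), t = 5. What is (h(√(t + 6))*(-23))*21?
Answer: 483*√11 ≈ 1601.9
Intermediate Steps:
h(a) = -a
(h(√(t + 6))*(-23))*21 = (-√(5 + 6)*(-23))*21 = (-√11*(-23))*21 = (23*√11)*21 = 483*√11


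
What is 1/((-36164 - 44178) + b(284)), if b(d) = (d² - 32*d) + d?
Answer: -1/8490 ≈ -0.00011779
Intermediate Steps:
b(d) = d² - 31*d
1/((-36164 - 44178) + b(284)) = 1/((-36164 - 44178) + 284*(-31 + 284)) = 1/(-80342 + 284*253) = 1/(-80342 + 71852) = 1/(-8490) = -1/8490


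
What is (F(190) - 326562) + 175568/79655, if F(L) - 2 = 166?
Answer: -25998738502/79655 ≈ -3.2639e+5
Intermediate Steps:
F(L) = 168 (F(L) = 2 + 166 = 168)
(F(190) - 326562) + 175568/79655 = (168 - 326562) + 175568/79655 = -326394 + 175568*(1/79655) = -326394 + 175568/79655 = -25998738502/79655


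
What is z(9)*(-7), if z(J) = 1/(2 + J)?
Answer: -7/11 ≈ -0.63636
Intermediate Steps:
z(9)*(-7) = -7/(2 + 9) = -7/11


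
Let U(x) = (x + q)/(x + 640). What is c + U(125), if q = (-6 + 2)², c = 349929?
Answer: 89231942/255 ≈ 3.4993e+5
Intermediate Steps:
q = 16 (q = (-4)² = 16)
U(x) = (16 + x)/(640 + x) (U(x) = (x + 16)/(x + 640) = (16 + x)/(640 + x))
c + U(125) = 349929 + (16 + 125)/(640 + 125) = 349929 + 141/765 = 349929 + (1/765)*141 = 349929 + 47/255 = 89231942/255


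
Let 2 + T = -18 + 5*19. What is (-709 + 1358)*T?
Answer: 48675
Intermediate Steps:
T = 75 (T = -2 + (-18 + 5*19) = -2 + (-18 + 95) = -2 + 77 = 75)
(-709 + 1358)*T = (-709 + 1358)*75 = 649*75 = 48675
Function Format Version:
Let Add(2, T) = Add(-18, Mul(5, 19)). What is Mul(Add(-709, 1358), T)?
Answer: 48675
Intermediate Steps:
T = 75 (T = Add(-2, Add(-18, Mul(5, 19))) = Add(-2, Add(-18, 95)) = Add(-2, 77) = 75)
Mul(Add(-709, 1358), T) = Mul(Add(-709, 1358), 75) = Mul(649, 75) = 48675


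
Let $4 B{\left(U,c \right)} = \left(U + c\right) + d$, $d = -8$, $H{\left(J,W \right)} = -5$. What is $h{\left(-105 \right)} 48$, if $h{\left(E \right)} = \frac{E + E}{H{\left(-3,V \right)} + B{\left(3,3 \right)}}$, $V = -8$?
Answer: $\frac{20160}{11} \approx 1832.7$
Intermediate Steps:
$B{\left(U,c \right)} = -2 + \frac{U}{4} + \frac{c}{4}$ ($B{\left(U,c \right)} = \frac{\left(U + c\right) - 8}{4} = \frac{-8 + U + c}{4} = -2 + \frac{U}{4} + \frac{c}{4}$)
$h{\left(E \right)} = - \frac{4 E}{11}$ ($h{\left(E \right)} = \frac{E + E}{-5 + \left(-2 + \frac{1}{4} \cdot 3 + \frac{1}{4} \cdot 3\right)} = \frac{2 E}{-5 + \left(-2 + \frac{3}{4} + \frac{3}{4}\right)} = \frac{2 E}{-5 - \frac{1}{2}} = \frac{2 E}{- \frac{11}{2}} = 2 E \left(- \frac{2}{11}\right) = - \frac{4 E}{11}$)
$h{\left(-105 \right)} 48 = \left(- \frac{4}{11}\right) \left(-105\right) 48 = \frac{420}{11} \cdot 48 = \frac{20160}{11}$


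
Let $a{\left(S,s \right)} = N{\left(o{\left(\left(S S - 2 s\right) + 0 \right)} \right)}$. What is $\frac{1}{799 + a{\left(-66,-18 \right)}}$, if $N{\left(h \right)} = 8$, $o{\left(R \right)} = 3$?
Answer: $\frac{1}{807} \approx 0.0012392$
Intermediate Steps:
$a{\left(S,s \right)} = 8$
$\frac{1}{799 + a{\left(-66,-18 \right)}} = \frac{1}{799 + 8} = \frac{1}{807}$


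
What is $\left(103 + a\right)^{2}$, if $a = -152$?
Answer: $2401$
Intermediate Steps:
$\left(103 + a\right)^{2} = \left(103 - 152\right)^{2} = \left(-49\right)^{2} = 2401$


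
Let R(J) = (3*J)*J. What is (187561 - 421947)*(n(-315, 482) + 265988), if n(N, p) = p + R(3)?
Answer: -62463165842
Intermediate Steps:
R(J) = 3*J²
n(N, p) = 27 + p (n(N, p) = p + 3*3² = p + 3*9 = p + 27 = 27 + p)
(187561 - 421947)*(n(-315, 482) + 265988) = (187561 - 421947)*((27 + 482) + 265988) = -234386*(509 + 265988) = -234386*266497 = -62463165842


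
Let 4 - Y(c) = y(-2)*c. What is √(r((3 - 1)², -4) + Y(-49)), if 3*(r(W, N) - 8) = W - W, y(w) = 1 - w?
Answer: √159 ≈ 12.610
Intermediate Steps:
Y(c) = 4 - 3*c (Y(c) = 4 - (1 - 1*(-2))*c = 4 - (1 + 2)*c = 4 - 3*c)
r(W, N) = 8 (r(W, N) = 8 + (W - W)/3 = 8 + (⅓)*0 = 8 + 0 = 8)
√(r((3 - 1)², -4) + Y(-49)) = √(8 + (4 - 3*(-49))) = √(8 + (4 + 147)) = √(8 + 151) = √159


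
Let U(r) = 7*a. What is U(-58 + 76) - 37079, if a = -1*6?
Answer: -37121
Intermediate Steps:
a = -6
U(r) = -42 (U(r) = 7*(-6) = -42)
U(-58 + 76) - 37079 = -42 - 37079 = -37121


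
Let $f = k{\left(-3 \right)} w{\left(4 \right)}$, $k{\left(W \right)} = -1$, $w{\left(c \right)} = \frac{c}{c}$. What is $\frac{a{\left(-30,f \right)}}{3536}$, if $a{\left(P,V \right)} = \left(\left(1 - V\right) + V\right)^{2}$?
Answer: $\frac{1}{3536} \approx 0.00028281$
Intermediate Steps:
$w{\left(c \right)} = 1$
$f = -1$ ($f = \left(-1\right) 1 = -1$)
$a{\left(P,V \right)} = 1$ ($a{\left(P,V \right)} = 1^{2} = 1$)
$\frac{a{\left(-30,f \right)}}{3536} = 1 \cdot \frac{1}{3536} = \frac{1}{3536}$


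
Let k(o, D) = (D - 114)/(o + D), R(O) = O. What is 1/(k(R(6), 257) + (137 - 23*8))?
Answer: -263/12218 ≈ -0.021526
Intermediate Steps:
k(o, D) = (-114 + D)/(D + o)
1/(k(R(6), 257) + (137 - 23*8)) = 1/((-114 + 257)/(257 + 6) + (137 - 23*8)) = 1/(143/263 + (137 - 184)) = 1/((1/263)*143 - 47) = 1/(143/263 - 47) = 1/(-12218/263) = -263/12218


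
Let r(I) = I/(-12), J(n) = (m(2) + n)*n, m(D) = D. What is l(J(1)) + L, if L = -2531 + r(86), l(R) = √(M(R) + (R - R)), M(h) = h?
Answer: -15229/6 + √3 ≈ -2536.4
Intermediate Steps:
J(n) = n*(2 + n) (J(n) = (2 + n)*n = n*(2 + n))
l(R) = √R (l(R) = √(R + (R - R)) = √(R + 0) = √R)
r(I) = -I/12 (r(I) = I*(-1/12) = -I/12)
L = -15229/6 (L = -2531 - 1/12*86 = -2531 - 43/6 = -15229/6 ≈ -2538.2)
l(J(1)) + L = √(1*(2 + 1)) - 15229/6 = √(1*3) - 15229/6 = √3 - 15229/6 = -15229/6 + √3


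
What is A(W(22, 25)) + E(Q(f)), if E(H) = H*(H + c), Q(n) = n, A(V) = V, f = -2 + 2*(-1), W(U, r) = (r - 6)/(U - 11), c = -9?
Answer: 591/11 ≈ 53.727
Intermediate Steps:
W(U, r) = (-6 + r)/(-11 + U)
f = -4 (f = -2 - 2 = -4)
E(H) = H*(-9 + H) (E(H) = H*(H - 9) = H*(-9 + H))
A(W(22, 25)) + E(Q(f)) = (-6 + 25)/(-11 + 22) - 4*(-9 - 4) = 19/11 - 4*(-13) = (1/11)*19 + 52 = 19/11 + 52 = 591/11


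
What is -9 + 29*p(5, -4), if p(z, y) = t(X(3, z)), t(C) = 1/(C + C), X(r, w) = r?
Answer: -25/6 ≈ -4.1667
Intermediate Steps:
t(C) = 1/(2*C)
p(z, y) = ⅙ (p(z, y) = (½)/3 = (½)*(⅓) = ⅙)
-9 + 29*p(5, -4) = -9 + 29*(⅙) = -9 + 29/6 = -25/6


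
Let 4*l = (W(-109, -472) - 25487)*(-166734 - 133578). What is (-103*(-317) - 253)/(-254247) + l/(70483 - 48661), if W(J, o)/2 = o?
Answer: 84087272912915/924696339 ≈ 90935.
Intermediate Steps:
W(J, o) = 2*o
l = 1984386618 (l = ((2*(-472) - 25487)*(-166734 - 133578))/4 = ((-944 - 25487)*(-300312))/4 = (-26431*(-300312))/4 = (¼)*7937546472 = 1984386618)
(-103*(-317) - 253)/(-254247) + l/(70483 - 48661) = (-103*(-317) - 253)/(-254247) + 1984386618/(70483 - 48661) = (32651 - 253)*(-1/254247) + 1984386618/21822 = 32398*(-1/254247) + 1984386618*(1/21822) = -32398/254247 + 330731103/3637 = 84087272912915/924696339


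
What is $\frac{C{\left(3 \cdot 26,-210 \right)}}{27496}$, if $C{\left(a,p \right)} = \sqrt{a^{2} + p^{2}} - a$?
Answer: $- \frac{39}{13748} + \frac{3 \sqrt{1394}}{13748} \approx 0.0053105$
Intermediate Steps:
$\frac{C{\left(3 \cdot 26,-210 \right)}}{27496} = \frac{\sqrt{\left(3 \cdot 26\right)^{2} + \left(-210\right)^{2}} - 3 \cdot 26}{27496} = \left(\sqrt{78^{2} + 44100} - 78\right) \frac{1}{27496} = \left(\sqrt{6084 + 44100} - 78\right) \frac{1}{27496} = \left(\sqrt{50184} - 78\right) \frac{1}{27496} = \left(6 \sqrt{1394} - 78\right) \frac{1}{27496} = \left(-78 + 6 \sqrt{1394}\right) \frac{1}{27496} = - \frac{39}{13748} + \frac{3 \sqrt{1394}}{13748}$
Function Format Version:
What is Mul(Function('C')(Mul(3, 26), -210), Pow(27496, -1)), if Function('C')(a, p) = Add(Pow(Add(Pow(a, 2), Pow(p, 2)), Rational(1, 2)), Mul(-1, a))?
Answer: Add(Rational(-39, 13748), Mul(Rational(3, 13748), Pow(1394, Rational(1, 2)))) ≈ 0.0053105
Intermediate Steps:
Mul(Function('C')(Mul(3, 26), -210), Pow(27496, -1)) = Mul(Add(Pow(Add(Pow(Mul(3, 26), 2), Pow(-210, 2)), Rational(1, 2)), Mul(-1, Mul(3, 26))), Pow(27496, -1)) = Mul(Add(Pow(Add(Pow(78, 2), 44100), Rational(1, 2)), Mul(-1, 78)), Rational(1, 27496)) = Mul(Add(Pow(Add(6084, 44100), Rational(1, 2)), -78), Rational(1, 27496)) = Mul(Add(Pow(50184, Rational(1, 2)), -78), Rational(1, 27496)) = Mul(Add(Mul(6, Pow(1394, Rational(1, 2))), -78), Rational(1, 27496)) = Mul(Add(-78, Mul(6, Pow(1394, Rational(1, 2)))), Rational(1, 27496)) = Add(Rational(-39, 13748), Mul(Rational(3, 13748), Pow(1394, Rational(1, 2))))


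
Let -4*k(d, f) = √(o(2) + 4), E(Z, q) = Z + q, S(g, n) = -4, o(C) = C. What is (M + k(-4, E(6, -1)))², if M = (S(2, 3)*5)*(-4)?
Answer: (320 - √6)²/16 ≈ 6302.4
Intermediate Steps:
k(d, f) = -√6/4 (k(d, f) = -√(2 + 4)/4 = -√6/4)
M = 80 (M = -4*5*(-4) = -20*(-4) = 80)
(M + k(-4, E(6, -1)))² = (80 - √6/4)²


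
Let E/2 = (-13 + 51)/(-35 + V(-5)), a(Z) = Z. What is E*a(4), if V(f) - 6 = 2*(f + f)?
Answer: -304/49 ≈ -6.2041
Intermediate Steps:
V(f) = 6 + 4*f (V(f) = 6 + 2*(f + f) = 6 + 2*(2*f) = 6 + 4*f)
E = -76/49 (E = 2*((-13 + 51)/(-35 + (6 + 4*(-5)))) = 2*(38/(-35 + (6 - 20))) = 2*(38/(-35 - 14)) = 2*(38/(-49)) = 2*(38*(-1/49)) = 2*(-38/49) = -76/49 ≈ -1.5510)
E*a(4) = -76/49*4 = -304/49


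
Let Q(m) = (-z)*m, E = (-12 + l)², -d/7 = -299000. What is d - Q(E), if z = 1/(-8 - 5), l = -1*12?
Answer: 27208424/13 ≈ 2.0930e+6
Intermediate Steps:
d = 2093000 (d = -7*(-299000) = 2093000)
l = -12
z = -1/13 (z = 1/(-13) = -1/13 ≈ -0.076923)
E = 576 (E = (-12 - 12)² = (-24)² = 576)
Q(m) = m/13 (Q(m) = (-1*(-1/13))*m = m/13)
d - Q(E) = 2093000 - 576/13 = 27208424/13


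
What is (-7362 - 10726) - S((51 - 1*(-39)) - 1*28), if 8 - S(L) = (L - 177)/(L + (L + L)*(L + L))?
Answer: -279366163/15438 ≈ -18096.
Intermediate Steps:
S(L) = 8 - (-177 + L)/(L + 4*L**2) (S(L) = 8 - (L - 177)/(L + (L + L)*(L + L)) = 8 - (-177 + L)/(L + (2*L)*(2*L)) = 8 - (-177 + L)/(L + 4*L**2))
(-7362 - 10726) - S((51 - 1*(-39)) - 1*28) = (-7362 - 10726) - (177 + 7*((51 - 1*(-39)) - 1*28) + 32*((51 - 1*(-39)) - 1*28)**2)/(((51 - 1*(-39)) - 1*28)*(1 + 4*((51 - 1*(-39)) - 1*28))) = -18088 - (177 + 7*((51 + 39) - 28) + 32*((51 + 39) - 28)**2)/(((51 + 39) - 28)*(1 + 4*((51 + 39) - 28))) = -18088 - (177 + 7*(90 - 28) + 32*(90 - 28)**2)/((90 - 28)*(1 + 4*(90 - 28))) = -18088 - (177 + 7*62 + 32*62**2)/(62*(1 + 4*62)) = -18088 - (177 + 434 + 32*3844)/(62*(1 + 248)) = -18088 - (177 + 434 + 123008)/(62*249) = -18088 - 123619/(62*249) = -18088 - 1*123619/15438 = -18088 - 123619/15438 = -279366163/15438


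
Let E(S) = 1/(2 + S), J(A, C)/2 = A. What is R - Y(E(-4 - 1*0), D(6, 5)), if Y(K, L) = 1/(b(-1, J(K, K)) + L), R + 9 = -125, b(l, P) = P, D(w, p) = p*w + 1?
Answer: -4021/30 ≈ -134.03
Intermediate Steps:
D(w, p) = 1 + p*w
J(A, C) = 2*A
R = -134 (R = -9 - 125 = -134)
Y(K, L) = 1/(L + 2*K) (Y(K, L) = 1/(2*K + L) = 1/(L + 2*K))
R - Y(E(-4 - 1*0), D(6, 5)) = -134 - 1/((1 + 5*6) + 2/(2 + (-4 - 1*0))) = -134 - 1/((1 + 30) + 2/(2 + (-4 + 0))) = -134 - 1/(31 + 2/(2 - 4)) = -134 - 1/(31 + 2/(-2)) = -134 - 1/(31 + 2*(-½)) = -134 - 1/(31 - 1) = -134 - 1/30 = -4021/30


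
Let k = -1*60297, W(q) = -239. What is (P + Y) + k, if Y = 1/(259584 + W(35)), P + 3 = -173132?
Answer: -60539422039/259345 ≈ -2.3343e+5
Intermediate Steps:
P = -173135 (P = -3 - 173132 = -173135)
k = -60297
Y = 1/259345 (Y = 1/(259584 - 239) = 1/259345 ≈ 3.8559e-6)
(P + Y) + k = (-173135 + 1/259345) - 60297 = -44901696574/259345 - 60297 = -60539422039/259345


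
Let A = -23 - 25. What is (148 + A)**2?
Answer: 10000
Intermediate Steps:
A = -48
(148 + A)**2 = (148 - 48)**2 = 100**2 = 10000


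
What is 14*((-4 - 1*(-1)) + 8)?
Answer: 70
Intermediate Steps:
14*((-4 - 1*(-1)) + 8) = 14*((-4 + 1) + 8) = 14*(-3 + 8) = 14*5 = 70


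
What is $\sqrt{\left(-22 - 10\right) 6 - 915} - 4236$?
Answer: $-4236 + 3 i \sqrt{123} \approx -4236.0 + 33.272 i$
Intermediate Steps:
$\sqrt{\left(-22 - 10\right) 6 - 915} - 4236 = \sqrt{\left(-32\right) 6 - 915} - 4236 = \sqrt{-192 - 915} - 4236 = \sqrt{-1107} - 4236 = 3 i \sqrt{123} - 4236 = -4236 + 3 i \sqrt{123}$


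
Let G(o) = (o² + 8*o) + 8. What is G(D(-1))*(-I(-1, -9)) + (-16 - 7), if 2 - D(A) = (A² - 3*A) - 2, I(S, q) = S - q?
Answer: -87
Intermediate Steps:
D(A) = 4 - A² + 3*A (D(A) = 2 - ((A² - 3*A) - 2) = 2 - (-2 + A² - 3*A) = 2 + (2 - A² + 3*A) = 4 - A² + 3*A)
G(o) = 8 + o² + 8*o
G(D(-1))*(-I(-1, -9)) + (-16 - 7) = (8 + (4 - 1*(-1)² + 3*(-1))² + 8*(4 - 1*(-1)² + 3*(-1)))*(-(-1 - 1*(-9))) + (-16 - 7) = (8 + (4 - 1*1 - 3)² + 8*(4 - 1*1 - 3))*(-(-1 + 9)) - 23 = (8 + (4 - 1 - 3)² + 8*(4 - 1 - 3))*(-1*8) - 23 = (8 + 0² + 8*0)*(-8) - 23 = (8 + 0 + 0)*(-8) - 23 = 8*(-8) - 23 = -64 - 23 = -87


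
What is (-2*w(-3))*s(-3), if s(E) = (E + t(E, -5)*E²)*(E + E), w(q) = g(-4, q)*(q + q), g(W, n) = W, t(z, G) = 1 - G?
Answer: 14688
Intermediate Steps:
w(q) = -8*q (w(q) = -4*(q + q) = -8*q)
s(E) = 2*E*(E + 6*E²) (s(E) = (E + (1 - 1*(-5))*E²)*(E + E) = (E + (1 + 5)*E²)*(2*E) = (E + 6*E²)*(2*E) = 2*E*(E + 6*E²))
(-2*w(-3))*s(-3) = (-(-16)*(-3))*((-3)²*(2 + 12*(-3))) = (-2*24)*(9*(2 - 36)) = -432*(-34) = -48*(-306) = 14688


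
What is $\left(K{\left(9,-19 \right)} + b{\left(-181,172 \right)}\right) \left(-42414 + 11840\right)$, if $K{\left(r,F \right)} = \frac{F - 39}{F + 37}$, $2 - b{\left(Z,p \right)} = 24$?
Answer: $\frac{6940298}{9} \approx 7.7114 \cdot 10^{5}$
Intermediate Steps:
$b{\left(Z,p \right)} = -22$ ($b{\left(Z,p \right)} = 2 - 24 = -22$)
$K{\left(r,F \right)} = \frac{-39 + F}{37 + F}$
$\left(K{\left(9,-19 \right)} + b{\left(-181,172 \right)}\right) \left(-42414 + 11840\right) = \left(\frac{-39 - 19}{37 - 19} - 22\right) \left(-42414 + 11840\right) = \left(\frac{1}{18} \left(-58\right) - 22\right) \left(-30574\right) = \left(- \frac{29}{9} - 22\right) \left(-30574\right) = \left(- \frac{227}{9}\right) \left(-30574\right) = \frac{6940298}{9}$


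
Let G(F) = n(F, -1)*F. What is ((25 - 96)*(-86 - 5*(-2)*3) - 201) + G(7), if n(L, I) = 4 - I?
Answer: 3810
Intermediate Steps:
G(F) = 5*F (G(F) = (4 - 1*(-1))*F = (4 + 1)*F = 5*F)
((25 - 96)*(-86 - 5*(-2)*3) - 201) + G(7) = ((25 - 96)*(-86 - 5*(-2)*3) - 201) + 5*7 = (-71*(-86 + 10*3) - 201) + 35 = (-71*(-86 + 30) - 201) + 35 = (-71*(-56) - 201) + 35 = (3976 - 201) + 35 = 3775 + 35 = 3810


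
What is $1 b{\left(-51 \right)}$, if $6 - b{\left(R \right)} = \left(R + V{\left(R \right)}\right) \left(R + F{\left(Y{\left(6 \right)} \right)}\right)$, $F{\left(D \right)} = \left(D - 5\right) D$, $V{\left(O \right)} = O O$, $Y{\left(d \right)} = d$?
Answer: $114756$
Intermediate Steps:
$V{\left(O \right)} = O^{2}$
$F{\left(D \right)} = D \left(-5 + D\right)$ ($F{\left(D \right)} = \left(-5 + D\right) D = D \left(-5 + D\right)$)
$b{\left(R \right)} = 6 - \left(6 + R\right) \left(R + R^{2}\right)$ ($b{\left(R \right)} = 6 - \left(R + R^{2}\right) \left(R + 6 \left(-5 + 6\right)\right) = 6 - \left(R + R^{2}\right) \left(R + 6 \cdot 1\right) = 6 - \left(R + R^{2}\right) \left(R + 6\right) = 6 - \left(R + R^{2}\right) \left(6 + R\right) = 6 - \left(6 + R\right) \left(R + R^{2}\right)$)
$1 b{\left(-51 \right)} = 1 \left(6 - \left(-51\right)^{3} - 7 \left(-51\right)^{2} - -306\right) = 1 \left(6 - -132651 - 18207 + 306\right) = 1 \left(6 + 132651 - 18207 + 306\right) = 1 \cdot 114756 = 114756$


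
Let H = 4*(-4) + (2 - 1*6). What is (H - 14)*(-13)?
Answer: 442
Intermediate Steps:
H = -20 (H = -16 + (2 - 6) = -16 - 4 = -20)
(H - 14)*(-13) = (-20 - 14)*(-13) = -34*(-13) = 442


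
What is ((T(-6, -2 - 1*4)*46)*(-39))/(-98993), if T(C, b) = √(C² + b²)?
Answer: 10764*√2/98993 ≈ 0.15377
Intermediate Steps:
((T(-6, -2 - 1*4)*46)*(-39))/(-98993) = ((√((-6)² + (-2 - 1*4)²)*46)*(-39))/(-98993) = ((√(36 + (-2 - 4)²)*46)*(-39))*(-1/98993) = ((√(36 + (-6)²)*46)*(-39))*(-1/98993) = ((√(36 + 36)*46)*(-39))*(-1/98993) = ((√72*46)*(-39))*(-1/98993) = (((6*√2)*46)*(-39))*(-1/98993) = ((276*√2)*(-39))*(-1/98993) = -10764*√2*(-1/98993) = 10764*√2/98993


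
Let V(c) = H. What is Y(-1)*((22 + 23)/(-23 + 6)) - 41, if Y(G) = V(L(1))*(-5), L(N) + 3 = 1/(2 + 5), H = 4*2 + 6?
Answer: 2453/17 ≈ 144.29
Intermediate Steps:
H = 14 (H = 8 + 6 = 14)
L(N) = -20/7 (L(N) = -3 + 1/(2 + 5) = -3 + 1/7 = -20/7)
V(c) = 14
Y(G) = -70 (Y(G) = 14*(-5) = -70)
Y(-1)*((22 + 23)/(-23 + 6)) - 41 = -70*(22 + 23)/(-23 + 6) - 41 = -3150/(-17) - 41 = -3150*(-1)/17 - 41 = -70*(-45/17) - 41 = 3150/17 - 41 = 2453/17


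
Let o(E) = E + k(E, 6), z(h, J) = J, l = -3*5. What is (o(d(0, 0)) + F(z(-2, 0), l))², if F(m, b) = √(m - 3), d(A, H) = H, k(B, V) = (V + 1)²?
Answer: (49 + I*√3)² ≈ 2398.0 + 169.74*I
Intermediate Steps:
l = -15
k(B, V) = (1 + V)²
o(E) = 49 + E (o(E) = E + (1 + 6)² = E + 7² = E + 49 = 49 + E)
F(m, b) = √(-3 + m)
(o(d(0, 0)) + F(z(-2, 0), l))² = ((49 + 0) + √(-3 + 0))² = (49 + √(-3))² = (49 + I*√3)²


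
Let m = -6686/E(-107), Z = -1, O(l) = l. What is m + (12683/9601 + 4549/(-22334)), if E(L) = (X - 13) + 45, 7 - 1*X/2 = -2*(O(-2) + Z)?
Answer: -712762275821/3645288478 ≈ -195.53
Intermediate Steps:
X = 2 (X = 14 - (-4)*(-2 - 1) = 14 - (-4)*(-3) = 14 - 2*6 = 14 - 12 = 2)
E(L) = 34 (E(L) = (2 - 13) + 45 = -11 + 45 = 34)
m = -3343/17 (m = -6686/34 = -6686*1/34 = -3343/17 ≈ -196.65)
m + (12683/9601 + 4549/(-22334)) = -3343/17 + (12683/9601 + 4549/(-22334)) = -3343/17 + (12683*(1/9601) + 4549*(-1/22334)) = -3343/17 + (12683/9601 - 4549/22334) = -3343/17 + 239587173/214428734 = -712762275821/3645288478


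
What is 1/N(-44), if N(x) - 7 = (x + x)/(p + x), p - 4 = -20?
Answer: 15/127 ≈ 0.11811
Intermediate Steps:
p = -16 (p = 4 - 20 = -16)
N(x) = 7 + 2*x/(-16 + x) (N(x) = 7 + (x + x)/(-16 + x) = 7 + (2*x)/(-16 + x) = 7 + 2*x/(-16 + x))
1/N(-44) = 1/((-112 + 9*(-44))/(-16 - 44)) = 1/((-112 - 396)/(-60)) = 1/(-1/60*(-508)) = 1/(127/15) = 15/127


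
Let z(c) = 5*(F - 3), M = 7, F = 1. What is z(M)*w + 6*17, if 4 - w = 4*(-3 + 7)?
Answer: 222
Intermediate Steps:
z(c) = -10 (z(c) = 5*(1 - 3) = 5*(-2) = -10)
w = -12 (w = 4 - 4*(-3 + 7) = 4 - 4*4 = 4 - 1*16 = 4 - 16 = -12)
z(M)*w + 6*17 = -10*(-12) + 6*17 = 120 + 102 = 222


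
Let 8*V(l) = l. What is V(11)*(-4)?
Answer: -11/2 ≈ -5.5000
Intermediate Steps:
V(l) = l/8
V(11)*(-4) = ((1/8)*11)*(-4) = (11/8)*(-4) = -11/2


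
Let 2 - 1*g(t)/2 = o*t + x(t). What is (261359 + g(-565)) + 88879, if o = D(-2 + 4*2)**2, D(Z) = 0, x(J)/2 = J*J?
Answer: -926658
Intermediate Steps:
x(J) = 2*J**2 (x(J) = 2*(J*J) = 2*J**2)
o = 0 (o = 0**2 = 0)
g(t) = 4 - 4*t**2 (g(t) = 4 - 2*(0*t + 2*t**2) = 4 - 2*(0 + 2*t**2) = 4 - 4*t**2)
(261359 + g(-565)) + 88879 = (261359 + (4 - 4*(-565)**2)) + 88879 = (261359 + (4 - 4*319225)) + 88879 = (261359 + (4 - 1276900)) + 88879 = (261359 - 1276896) + 88879 = -1015537 + 88879 = -926658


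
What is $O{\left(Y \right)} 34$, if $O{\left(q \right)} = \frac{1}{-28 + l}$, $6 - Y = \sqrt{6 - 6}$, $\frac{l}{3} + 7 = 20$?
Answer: $\frac{34}{11} \approx 3.0909$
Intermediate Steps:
$l = 39$ ($l = -21 + 3 \cdot 20 = -21 + 60 = 39$)
$Y = 6$ ($Y = 6 - \sqrt{6 - 6} = 6 - \sqrt{0} = 6 - 0 = 6 + 0 = 6$)
$O{\left(q \right)} = \frac{1}{11}$ ($O{\left(q \right)} = \frac{1}{-28 + 39} = \frac{1}{11}$)
$O{\left(Y \right)} 34 = \frac{1}{11} \cdot 34 = \frac{34}{11}$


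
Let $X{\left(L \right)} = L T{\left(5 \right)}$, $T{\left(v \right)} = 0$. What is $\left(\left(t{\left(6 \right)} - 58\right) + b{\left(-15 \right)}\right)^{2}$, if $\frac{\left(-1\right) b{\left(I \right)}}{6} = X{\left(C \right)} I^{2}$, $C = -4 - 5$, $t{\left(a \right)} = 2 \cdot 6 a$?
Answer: $196$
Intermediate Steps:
$t{\left(a \right)} = 12 a$
$C = -9$
$X{\left(L \right)} = 0$ ($X{\left(L \right)} = L 0 = 0$)
$b{\left(I \right)} = 0$ ($b{\left(I \right)} = - 6 \cdot 0 I^{2} = \left(-6\right) 0 = 0$)
$\left(\left(t{\left(6 \right)} - 58\right) + b{\left(-15 \right)}\right)^{2} = \left(\left(12 \cdot 6 - 58\right) + 0\right)^{2} = \left(\left(72 - 58\right) + 0\right)^{2} = \left(14 + 0\right)^{2} = 14^{2} = 196$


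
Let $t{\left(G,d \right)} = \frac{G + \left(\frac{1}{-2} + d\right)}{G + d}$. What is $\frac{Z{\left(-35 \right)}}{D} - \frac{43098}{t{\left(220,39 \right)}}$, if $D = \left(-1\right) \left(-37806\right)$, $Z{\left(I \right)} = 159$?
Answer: $- \frac{25576058957}{592294} \approx -43181.0$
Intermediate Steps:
$t{\left(G,d \right)} = \frac{- \frac{1}{2} + G + d}{G + d}$ ($t{\left(G,d \right)} = \frac{G + \left(- \frac{1}{2} + d\right)}{G + d} = \frac{- \frac{1}{2} + G + d}{G + d}$)
$D = 37806$
$\frac{Z{\left(-35 \right)}}{D} - \frac{43098}{t{\left(220,39 \right)}} = \frac{159}{37806} - \frac{43098}{\frac{1}{220 + 39} \left(- \frac{1}{2} + 220 + 39\right)} = 159 \cdot \frac{1}{37806} - \frac{43098}{\frac{1}{259} \cdot \frac{517}{2}} = \frac{53}{12602} - \frac{43098}{\frac{1}{259} \cdot \frac{517}{2}} = \frac{53}{12602} - \frac{43098}{\frac{517}{518}} = \frac{53}{12602} - \frac{2029524}{47} = - \frac{25576058957}{592294}$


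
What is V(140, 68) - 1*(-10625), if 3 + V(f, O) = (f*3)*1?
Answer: 11042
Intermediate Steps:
V(f, O) = -3 + 3*f (V(f, O) = -3 + (f*3)*1 = -3 + (3*f)*1 = -3 + 3*f)
V(140, 68) - 1*(-10625) = (-3 + 3*140) - 1*(-10625) = (-3 + 420) + 10625 = 417 + 10625 = 11042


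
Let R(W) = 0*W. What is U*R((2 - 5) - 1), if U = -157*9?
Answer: 0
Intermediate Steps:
R(W) = 0
U = -1413
U*R((2 - 5) - 1) = -1413*0 = 0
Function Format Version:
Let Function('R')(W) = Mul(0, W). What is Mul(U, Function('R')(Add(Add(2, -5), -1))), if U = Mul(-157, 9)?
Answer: 0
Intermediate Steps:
Function('R')(W) = 0
U = -1413
Mul(U, Function('R')(Add(Add(2, -5), -1))) = Mul(-1413, 0) = 0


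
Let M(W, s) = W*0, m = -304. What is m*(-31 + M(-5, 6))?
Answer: 9424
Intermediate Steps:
M(W, s) = 0
m*(-31 + M(-5, 6)) = -304*(-31 + 0) = -304*(-31) = 9424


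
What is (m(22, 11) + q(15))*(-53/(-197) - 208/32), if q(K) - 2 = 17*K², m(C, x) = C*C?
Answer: -10583505/394 ≈ -26862.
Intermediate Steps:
m(C, x) = C²
q(K) = 2 + 17*K²
(m(22, 11) + q(15))*(-53/(-197) - 208/32) = (22² + (2 + 17*15²))*(-53/(-197) - 208/32) = (484 + (2 + 17*225))*(-53*(-1/197) - 208*1/32) = (484 + (2 + 3825))*(53/197 - 13/2) = (484 + 3827)*(-2455/394) = 4311*(-2455/394) = -10583505/394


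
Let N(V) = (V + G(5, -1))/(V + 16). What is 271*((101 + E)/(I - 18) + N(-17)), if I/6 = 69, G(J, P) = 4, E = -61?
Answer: 351487/99 ≈ 3550.4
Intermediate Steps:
I = 414 (I = 6*69 = 414)
N(V) = (4 + V)/(16 + V) (N(V) = (V + 4)/(V + 16) = (4 + V)/(16 + V))
271*((101 + E)/(I - 18) + N(-17)) = 271*((101 - 61)/(414 - 18) + (4 - 17)/(16 - 17)) = 271*(40/396 - 13/(-1)) = 271*(40*(1/396) - 1*(-13)) = 271*(10/99 + 13) = 271*(1297/99) = 351487/99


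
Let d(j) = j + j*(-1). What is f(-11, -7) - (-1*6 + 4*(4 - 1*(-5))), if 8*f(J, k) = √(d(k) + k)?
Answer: -30 + I*√7/8 ≈ -30.0 + 0.33072*I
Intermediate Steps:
d(j) = 0 (d(j) = j - j = 0)
f(J, k) = √k/8 (f(J, k) = √(0 + k)/8 = √k/8)
f(-11, -7) - (-1*6 + 4*(4 - 1*(-5))) = √(-7)/8 - (-1*6 + 4*(4 - 1*(-5))) = (I*√7)/8 - (-6 + 4*(4 + 5)) = I*√7/8 - (-6 + 4*9) = I*√7/8 - (-6 + 36) = I*√7/8 - 1*30 = I*√7/8 - 30 = -30 + I*√7/8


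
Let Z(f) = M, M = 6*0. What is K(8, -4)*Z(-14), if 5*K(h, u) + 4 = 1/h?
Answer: 0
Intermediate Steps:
M = 0
Z(f) = 0
K(h, u) = -⅘ + 1/(5*h)
K(8, -4)*Z(-14) = ((⅕)*(1 - 4*8)/8)*0 = ((⅕)*(⅛)*(1 - 32))*0 = ((⅕)*(⅛)*(-31))*0 = -31/40*0 = 0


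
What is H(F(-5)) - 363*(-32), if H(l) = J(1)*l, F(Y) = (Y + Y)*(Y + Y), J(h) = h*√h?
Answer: 11716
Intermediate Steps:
J(h) = h^(3/2)
F(Y) = 4*Y² (F(Y) = (2*Y)*(2*Y) = 4*Y²)
H(l) = l (H(l) = 1^(3/2)*l = 1*l = l)
H(F(-5)) - 363*(-32) = 4*(-5)² - 363*(-32) = 4*25 + 11616 = 100 + 11616 = 11716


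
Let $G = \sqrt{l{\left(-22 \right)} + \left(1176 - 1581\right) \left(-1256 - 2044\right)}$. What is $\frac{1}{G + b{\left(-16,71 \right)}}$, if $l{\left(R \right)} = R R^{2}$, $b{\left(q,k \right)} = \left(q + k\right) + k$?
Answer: $- \frac{63}{654988} + \frac{\sqrt{331463}}{654988} \approx 0.00078281$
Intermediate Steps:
$b{\left(q,k \right)} = q + 2 k$ ($b{\left(q,k \right)} = \left(k + q\right) + k = q + 2 k$)
$l{\left(R \right)} = R^{3}$
$G = 2 \sqrt{331463}$ ($G = \sqrt{\left(-22\right)^{3} + \left(1176 - 1581\right) \left(-1256 - 2044\right)} = \sqrt{-10648 - -1336500} = \sqrt{-10648 + 1336500} = \sqrt{1325852} = 2 \sqrt{331463} \approx 1151.5$)
$\frac{1}{G + b{\left(-16,71 \right)}} = \frac{1}{2 \sqrt{331463} + \left(-16 + 2 \cdot 71\right)} = \frac{1}{2 \sqrt{331463} + \left(-16 + 142\right)} = \frac{1}{2 \sqrt{331463} + 126} = \frac{1}{126 + 2 \sqrt{331463}}$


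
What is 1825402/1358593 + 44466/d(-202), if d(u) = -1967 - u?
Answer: -57189361808/2397916645 ≈ -23.850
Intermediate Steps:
1825402/1358593 + 44466/d(-202) = 1825402/1358593 + 44466/(-1967 - 1*(-202)) = 1825402*(1/1358593) + 44466/(-1967 + 202) = 1825402/1358593 + 44466/(-1765) = 1825402/1358593 + 44466*(-1/1765) = 1825402/1358593 - 44466/1765 = -57189361808/2397916645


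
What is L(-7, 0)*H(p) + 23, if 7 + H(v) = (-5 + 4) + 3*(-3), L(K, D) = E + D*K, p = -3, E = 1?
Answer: 6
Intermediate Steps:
L(K, D) = 1 + D*K
H(v) = -17 (H(v) = -7 + ((-5 + 4) + 3*(-3)) = -7 + (-1 - 9) = -7 - 10 = -17)
L(-7, 0)*H(p) + 23 = (1 + 0*(-7))*(-17) + 23 = (1 + 0)*(-17) + 23 = 1*(-17) + 23 = -17 + 23 = 6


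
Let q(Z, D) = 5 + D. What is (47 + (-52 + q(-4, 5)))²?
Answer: 25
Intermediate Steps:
(47 + (-52 + q(-4, 5)))² = (47 + (-52 + (5 + 5)))² = (47 + (-52 + 10))² = (47 - 42)² = 5² = 25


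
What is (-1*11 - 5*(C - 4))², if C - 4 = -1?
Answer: 36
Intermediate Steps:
C = 3 (C = 4 - 1 = 3)
(-1*11 - 5*(C - 4))² = (-1*11 - 5*(3 - 4))² = (-11 - 5*(-1))² = (-11 + 5)² = (-6)² = 36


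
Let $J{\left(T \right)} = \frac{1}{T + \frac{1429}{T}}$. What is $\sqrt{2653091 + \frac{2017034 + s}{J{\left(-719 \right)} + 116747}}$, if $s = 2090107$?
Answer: $\frac{\sqrt{9717679783160232097804824101}}{60520476611} \approx 1628.8$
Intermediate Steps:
$\sqrt{2653091 + \frac{2017034 + s}{J{\left(-719 \right)} + 116747}} = \sqrt{2653091 + \frac{2017034 + 2090107}{- \frac{719}{1429 + \left(-719\right)^{2}} + 116747}} = \sqrt{2653091 + \frac{4107141}{- \frac{719}{1429 + 516961} + 116747}} = \sqrt{2653091 + \frac{4107141}{- \frac{719}{518390} + 116747}} = \sqrt{2653091 + \frac{4107141}{\frac{60520476611}{518390}}} = \sqrt{2653091 + 4107141 \cdot \frac{518390}{60520476611}} = \sqrt{2653091 + \frac{2129100822990}{60520476611}} = \sqrt{\frac{160568460913177591}{60520476611}} = \frac{\sqrt{9717679783160232097804824101}}{60520476611}$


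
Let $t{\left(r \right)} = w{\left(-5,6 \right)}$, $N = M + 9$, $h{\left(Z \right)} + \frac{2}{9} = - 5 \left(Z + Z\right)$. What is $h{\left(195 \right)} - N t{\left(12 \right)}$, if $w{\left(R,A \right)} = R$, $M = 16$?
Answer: $- \frac{16427}{9} \approx -1825.2$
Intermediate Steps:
$h{\left(Z \right)} = - \frac{2}{9} - 10 Z$ ($h{\left(Z \right)} = - \frac{2}{9} - 5 \left(Z + Z\right) = - \frac{2}{9} - 5 \cdot 2 Z = - \frac{2}{9} - 10 Z$)
$N = 25$ ($N = 16 + 9 = 25$)
$t{\left(r \right)} = -5$
$h{\left(195 \right)} - N t{\left(12 \right)} = \left(- \frac{2}{9} - 1950\right) - 25 \left(-5\right) = \left(- \frac{2}{9} - 1950\right) - -125 = - \frac{17552}{9} + 125 = - \frac{16427}{9}$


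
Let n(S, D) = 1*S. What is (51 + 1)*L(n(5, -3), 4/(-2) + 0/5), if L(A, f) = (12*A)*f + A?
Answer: -5980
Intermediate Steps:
n(S, D) = S
L(A, f) = A + 12*A*f (L(A, f) = 12*A*f + A = A + 12*A*f)
(51 + 1)*L(n(5, -3), 4/(-2) + 0/5) = (51 + 1)*(5*(1 + 12*(4/(-2) + 0/5))) = 52*(5*(1 + 12*(4*(-1/2) + 0*(1/5)))) = 52*(5*(1 + 12*(-2 + 0))) = 52*(5*(1 + 12*(-2))) = 52*(5*(1 - 24)) = 52*(5*(-23)) = 52*(-115) = -5980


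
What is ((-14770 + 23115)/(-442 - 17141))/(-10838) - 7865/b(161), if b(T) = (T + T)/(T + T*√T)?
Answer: -374697550130/95282277 - 7865*√161/2 ≈ -53830.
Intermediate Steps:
b(T) = 2*T/(T + T^(3/2)) (b(T) = (2*T)/(T + T^(3/2)) = 2*T/(T + T^(3/2)))
((-14770 + 23115)/(-442 - 17141))/(-10838) - 7865/b(161) = ((-14770 + 23115)/(-442 - 17141))/(-10838) - (7865/2 + 7865*√161/2) = (8345/(-17583))*(-1/10838) - (7865/2 + 7865*√161/2) = (8345*(-1/17583))*(-1/10838) - (7865/2 + 7865*√161/2) = -8345/17583*(-1/10838) - 7865*(½ + √161/2) = 8345/190564554 + (-7865/2 - 7865*√161/2) = -374697550130/95282277 - 7865*√161/2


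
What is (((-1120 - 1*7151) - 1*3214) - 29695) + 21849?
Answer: -19331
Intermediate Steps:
(((-1120 - 1*7151) - 1*3214) - 29695) + 21849 = (((-1120 - 7151) - 3214) - 29695) + 21849 = ((-8271 - 3214) - 29695) + 21849 = (-11485 - 29695) + 21849 = -41180 + 21849 = -19331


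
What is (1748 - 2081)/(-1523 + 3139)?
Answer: -333/1616 ≈ -0.20606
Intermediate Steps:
(1748 - 2081)/(-1523 + 3139) = -333/1616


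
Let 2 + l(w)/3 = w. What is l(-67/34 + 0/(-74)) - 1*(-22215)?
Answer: 754905/34 ≈ 22203.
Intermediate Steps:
l(w) = -6 + 3*w
l(-67/34 + 0/(-74)) - 1*(-22215) = (-6 + 3*(-67/34 + 0/(-74))) - 1*(-22215) = (-6 + 3*(-67*1/34 + 0*(-1/74))) + 22215 = (-6 + 3*(-67/34 + 0)) + 22215 = (-6 + 3*(-67/34)) + 22215 = (-6 - 201/34) + 22215 = -405/34 + 22215 = 754905/34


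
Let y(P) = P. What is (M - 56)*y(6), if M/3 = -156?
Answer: -3144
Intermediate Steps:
M = -468 (M = 3*(-156) = -468)
(M - 56)*y(6) = (-468 - 56)*6 = -524*6 = -3144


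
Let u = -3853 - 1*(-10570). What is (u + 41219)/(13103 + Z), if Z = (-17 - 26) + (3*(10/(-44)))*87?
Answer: 1054592/286015 ≈ 3.6872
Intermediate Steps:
u = 6717 (u = -3853 + 10570 = 6717)
Z = -2251/22 (Z = -43 + (3*(10*(-1/44)))*87 = -43 + (3*(-5/22))*87 = -43 - 15/22*87 = -43 - 1305/22 = -2251/22 ≈ -102.32)
(u + 41219)/(13103 + Z) = (6717 + 41219)/(13103 - 2251/22) = 47936/(286015/22) = 47936*(22/286015) = 1054592/286015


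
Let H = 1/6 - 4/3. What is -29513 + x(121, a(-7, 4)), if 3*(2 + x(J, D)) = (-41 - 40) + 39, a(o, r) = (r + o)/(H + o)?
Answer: -29529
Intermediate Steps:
H = -7/6 (H = 1*(⅙) - 4*⅓ = ⅙ - 4/3 = -7/6 ≈ -1.1667)
a(o, r) = (o + r)/(-7/6 + o) (a(o, r) = (r + o)/(-7/6 + o) = (o + r)/(-7/6 + o))
x(J, D) = -16 (x(J, D) = -2 + ((-41 - 40) + 39)/3 = -2 + (-81 + 39)/3 = -2 + (⅓)*(-42) = -2 - 14 = -16)
-29513 + x(121, a(-7, 4)) = -29513 - 16 = -29529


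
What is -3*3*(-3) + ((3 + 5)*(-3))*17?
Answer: -381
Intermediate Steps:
-3*3*(-3) + ((3 + 5)*(-3))*17 = -9*(-3) + (8*(-3))*17 = 27 - 24*17 = 27 - 408 = -381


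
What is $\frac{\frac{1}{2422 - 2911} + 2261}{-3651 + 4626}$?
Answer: $\frac{1105628}{476775} \approx 2.319$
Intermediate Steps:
$\frac{\frac{1}{2422 - 2911} + 2261}{-3651 + 4626} = \frac{\frac{1}{-489} + 2261}{975} = \left(- \frac{1}{489} + 2261\right) \frac{1}{975} = \frac{1105628}{489} \cdot \frac{1}{975} = \frac{1105628}{476775}$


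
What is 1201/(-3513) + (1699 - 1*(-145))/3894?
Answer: 100071/759979 ≈ 0.13168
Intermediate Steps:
1201/(-3513) + (1699 - 1*(-145))/3894 = 1201*(-1/3513) + (1699 + 145)*(1/3894) = -1201/3513 + 1844*(1/3894) = -1201/3513 + 922/1947 = 100071/759979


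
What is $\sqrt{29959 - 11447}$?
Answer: $4 \sqrt{1157} \approx 136.06$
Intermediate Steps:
$\sqrt{29959 - 11447} = \sqrt{18512} = 4 \sqrt{1157}$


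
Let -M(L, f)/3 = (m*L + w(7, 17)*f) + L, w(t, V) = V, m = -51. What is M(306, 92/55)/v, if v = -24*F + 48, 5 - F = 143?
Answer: 26248/1925 ≈ 13.635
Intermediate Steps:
F = -138 (F = 5 - 1*143 = 5 - 143 = -138)
M(L, f) = -51*f + 150*L (M(L, f) = -3*((-51*L + 17*f) + L) = -3*(-50*L + 17*f) = -51*f + 150*L)
v = 3360 (v = -24*(-138) + 48 = 3312 + 48 = 3360)
M(306, 92/55)/v = (-4692/55 + 150*306)/3360 = (-4692/55 + 45900)*(1/3360) = (2519808/55)*(1/3360) = 26248/1925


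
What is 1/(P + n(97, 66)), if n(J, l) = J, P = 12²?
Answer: 1/241 ≈ 0.0041494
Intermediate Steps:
P = 144
1/(P + n(97, 66)) = 1/(144 + 97) = 1/241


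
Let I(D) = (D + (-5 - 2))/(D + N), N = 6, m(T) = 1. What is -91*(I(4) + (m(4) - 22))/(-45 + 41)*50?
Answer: -96915/4 ≈ -24229.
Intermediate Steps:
I(D) = (-7 + D)/(6 + D) (I(D) = (D + (-5 - 2))/(D + 6) = (D - 7)/(6 + D) = (-7 + D)/(6 + D))
-91*(I(4) + (m(4) - 22))/(-45 + 41)*50 = -91*((-7 + 4)/(6 + 4) + (1 - 22))/(-45 + 41)*50 = -91*(-3/10 - 21)/(-4)*50 = -91*((⅒)*(-3) - 21)*(-1)/4*50 = -91*(-3/10 - 21)*(-1)/4*50 = -(-19383)*(-1)/(10*4)*50 = -91*213/40*50 = -19383/40*50 = -96915/4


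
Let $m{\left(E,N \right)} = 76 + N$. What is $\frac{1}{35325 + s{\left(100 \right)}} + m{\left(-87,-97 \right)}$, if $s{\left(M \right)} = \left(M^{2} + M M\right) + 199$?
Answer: $- \frac{1166003}{55524} \approx -21.0$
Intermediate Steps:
$s{\left(M \right)} = 199 + 2 M^{2}$ ($s{\left(M \right)} = \left(M^{2} + M^{2}\right) + 199 = 2 M^{2} + 199 = 199 + 2 M^{2}$)
$\frac{1}{35325 + s{\left(100 \right)}} + m{\left(-87,-97 \right)} = \frac{1}{35325 + \left(199 + 2 \cdot 100^{2}\right)} + \left(76 - 97\right) = \frac{1}{35325 + \left(199 + 2 \cdot 10000\right)} - 21 = \frac{1}{35325 + \left(199 + 20000\right)} - 21 = \frac{1}{35325 + 20199} - 21 = \frac{1}{55524} - 21 = - \frac{1166003}{55524}$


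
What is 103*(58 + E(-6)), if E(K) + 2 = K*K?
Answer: 9476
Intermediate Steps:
E(K) = -2 + K² (E(K) = -2 + K*K = -2 + K²)
103*(58 + E(-6)) = 103*(58 + (-2 + (-6)²)) = 103*(58 + (-2 + 36)) = 103*(58 + 34) = 103*92 = 9476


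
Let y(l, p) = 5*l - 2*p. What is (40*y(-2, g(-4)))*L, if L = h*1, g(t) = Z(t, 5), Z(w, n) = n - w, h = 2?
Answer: -2240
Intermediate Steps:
g(t) = 5 - t
y(l, p) = -2*p + 5*l
L = 2 (L = 2*1 = 2)
(40*y(-2, g(-4)))*L = (40*(-2*(5 - 1*(-4)) + 5*(-2)))*2 = (40*(-2*(5 + 4) - 10))*2 = (40*(-2*9 - 10))*2 = (40*(-18 - 10))*2 = (40*(-28))*2 = -1120*2 = -2240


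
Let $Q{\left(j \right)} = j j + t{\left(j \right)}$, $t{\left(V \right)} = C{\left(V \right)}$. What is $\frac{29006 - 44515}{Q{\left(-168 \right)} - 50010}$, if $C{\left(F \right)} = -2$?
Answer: $\frac{1193}{1676} \approx 0.71181$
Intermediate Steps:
$t{\left(V \right)} = -2$
$Q{\left(j \right)} = -2 + j^{2}$ ($Q{\left(j \right)} = j j - 2 = j^{2} - 2 = -2 + j^{2}$)
$\frac{29006 - 44515}{Q{\left(-168 \right)} - 50010} = \frac{29006 - 44515}{\left(-2 + \left(-168\right)^{2}\right) - 50010} = - \frac{15509}{\left(-2 + 28224\right) - 50010} = - \frac{15509}{28222 - 50010} = - \frac{15509}{-21788} = \left(-15509\right) \left(- \frac{1}{21788}\right) = \frac{1193}{1676}$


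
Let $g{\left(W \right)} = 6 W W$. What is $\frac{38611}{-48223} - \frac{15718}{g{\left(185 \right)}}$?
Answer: $- \frac{4343368982}{4951296525} \approx -0.87722$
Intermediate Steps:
$g{\left(W \right)} = 6 W^{2}$
$\frac{38611}{-48223} - \frac{15718}{g{\left(185 \right)}} = \frac{38611}{-48223} - \frac{15718}{6 \cdot 185^{2}} = 38611 \left(- \frac{1}{48223}\right) - \frac{15718}{6 \cdot 34225} = - \frac{38611}{48223} - \frac{15718}{205350} = - \frac{38611}{48223} - \frac{7859}{102675} = - \frac{4343368982}{4951296525}$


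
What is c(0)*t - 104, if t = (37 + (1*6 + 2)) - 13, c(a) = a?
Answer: -104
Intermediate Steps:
t = 32 (t = (37 + (6 + 2)) - 13 = (37 + 8) - 13 = 45 - 13 = 32)
c(0)*t - 104 = 0*32 - 104 = 0 - 104 = -104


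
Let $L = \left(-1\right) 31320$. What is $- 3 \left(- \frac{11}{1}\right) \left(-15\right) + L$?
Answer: $-31815$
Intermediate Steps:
$L = -31320$
$- 3 \left(- \frac{11}{1}\right) \left(-15\right) + L = - 3 \left(- \frac{11}{1}\right) \left(-15\right) - 31320 = - 3 \left(\left(-11\right) 1\right) \left(-15\right) - 31320 = \left(-3\right) \left(-11\right) \left(-15\right) - 31320 = 33 \left(-15\right) - 31320 = -495 - 31320 = -31815$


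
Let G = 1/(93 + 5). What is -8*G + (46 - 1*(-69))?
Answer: 5631/49 ≈ 114.92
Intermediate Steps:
G = 1/98 ≈ 0.010204
-8*G + (46 - 1*(-69)) = -8*1/98 + (46 - 1*(-69)) = -4/49 + (46 + 69) = -4/49 + 115 = 5631/49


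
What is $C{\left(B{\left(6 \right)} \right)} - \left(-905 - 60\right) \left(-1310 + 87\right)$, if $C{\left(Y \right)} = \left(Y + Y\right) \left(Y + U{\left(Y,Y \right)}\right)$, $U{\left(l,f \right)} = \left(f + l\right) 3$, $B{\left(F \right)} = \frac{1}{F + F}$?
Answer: $- \frac{84974033}{72} \approx -1.1802 \cdot 10^{6}$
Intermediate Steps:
$B{\left(F \right)} = \frac{1}{2 F}$
$U{\left(l,f \right)} = 3 f + 3 l$
$C{\left(Y \right)} = 14 Y^{2}$ ($C{\left(Y \right)} = \left(Y + Y\right) \left(Y + \left(3 Y + 3 Y\right)\right) = 2 Y \left(Y + 6 Y\right) = 2 Y 7 Y = 14 Y^{2}$)
$C{\left(B{\left(6 \right)} \right)} - \left(-905 - 60\right) \left(-1310 + 87\right) = 14 \left(\frac{1}{2 \cdot 6}\right)^{2} - \left(-905 - 60\right) \left(-1310 + 87\right) = 14 \left(\frac{1}{2} \cdot \frac{1}{6}\right)^{2} - \left(-965\right) \left(-1223\right) = \frac{14}{144} - 1180195 = 14 \cdot \frac{1}{144} - 1180195 = \frac{7}{72} - 1180195 = - \frac{84974033}{72}$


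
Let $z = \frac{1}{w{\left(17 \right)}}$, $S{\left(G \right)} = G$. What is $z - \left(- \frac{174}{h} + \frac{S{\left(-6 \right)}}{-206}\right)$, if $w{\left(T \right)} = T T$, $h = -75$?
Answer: $- \frac{1745586}{744175} \approx -2.3457$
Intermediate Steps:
$w{\left(T \right)} = T^{2}$
$z = \frac{1}{289}$ ($z = \frac{1}{17^{2}} = \frac{1}{289} \approx 0.0034602$)
$z - \left(- \frac{174}{h} + \frac{S{\left(-6 \right)}}{-206}\right) = \frac{1}{289} - \left(- \frac{174}{-75} - \frac{6}{-206}\right) = \frac{1}{289} - \left(\left(-174\right) \left(- \frac{1}{75}\right) - - \frac{3}{103}\right) = \frac{1}{289} - \left(\frac{58}{25} + \frac{3}{103}\right) = \frac{1}{289} - \frac{6049}{2575} = - \frac{1745586}{744175}$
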